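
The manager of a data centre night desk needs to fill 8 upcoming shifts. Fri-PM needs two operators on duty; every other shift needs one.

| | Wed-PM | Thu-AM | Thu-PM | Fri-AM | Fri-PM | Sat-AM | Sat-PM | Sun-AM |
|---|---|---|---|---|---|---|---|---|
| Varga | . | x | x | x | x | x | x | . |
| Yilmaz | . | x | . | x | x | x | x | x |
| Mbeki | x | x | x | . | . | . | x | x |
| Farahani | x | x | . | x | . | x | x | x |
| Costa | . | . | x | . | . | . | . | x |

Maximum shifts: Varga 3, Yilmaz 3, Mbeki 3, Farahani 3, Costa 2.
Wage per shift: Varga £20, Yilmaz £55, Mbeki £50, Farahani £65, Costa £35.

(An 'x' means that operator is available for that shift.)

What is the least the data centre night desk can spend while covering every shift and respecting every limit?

Fri-PM can only be covered by Varga and Yilmaz, so that assignment is forced.
Picking the cheapest available operator for each shift independently would cost £260, but that ignores the shift limits.
An optimal schedule: Wed-PM→Mbeki, Thu-AM→Mbeki, Thu-PM→Costa, Fri-AM→Varga, Fri-PM→Varga+Yilmaz, Sat-AM→Varga, Sat-PM→Mbeki, Sun-AM→Costa.
Total: 50 + 50 + 35 + 20 + 20 + 55 + 20 + 50 + 35 = £335.

£335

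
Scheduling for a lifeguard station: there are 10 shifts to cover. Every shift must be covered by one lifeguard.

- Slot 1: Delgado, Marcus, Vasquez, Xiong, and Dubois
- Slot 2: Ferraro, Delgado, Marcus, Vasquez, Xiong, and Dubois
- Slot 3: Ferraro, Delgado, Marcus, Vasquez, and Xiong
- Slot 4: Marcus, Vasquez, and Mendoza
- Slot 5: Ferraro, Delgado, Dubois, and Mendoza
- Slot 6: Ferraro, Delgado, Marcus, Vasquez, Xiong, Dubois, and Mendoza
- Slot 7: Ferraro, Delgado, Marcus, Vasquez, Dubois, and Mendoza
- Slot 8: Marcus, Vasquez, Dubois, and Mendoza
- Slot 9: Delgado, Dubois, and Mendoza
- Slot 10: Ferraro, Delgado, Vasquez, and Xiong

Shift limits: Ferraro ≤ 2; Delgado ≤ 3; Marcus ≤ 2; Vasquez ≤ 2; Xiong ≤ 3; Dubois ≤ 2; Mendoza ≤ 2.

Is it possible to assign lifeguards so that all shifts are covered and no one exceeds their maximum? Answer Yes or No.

Yes

One valid schedule: Slot 1→Delgado, Slot 2→Vasquez, Slot 3→Delgado, Slot 4→Marcus, Slot 5→Ferraro, Slot 6→Xiong, Slot 7→Vasquez, Slot 8→Marcus, Slot 9→Delgado, Slot 10→Ferraro.
Loads: Ferraro 2/2, Delgado 3/3, Marcus 2/2, Vasquez 2/2, Xiong 1/3, Dubois 0/2, Mendoza 0/2 — all within limits.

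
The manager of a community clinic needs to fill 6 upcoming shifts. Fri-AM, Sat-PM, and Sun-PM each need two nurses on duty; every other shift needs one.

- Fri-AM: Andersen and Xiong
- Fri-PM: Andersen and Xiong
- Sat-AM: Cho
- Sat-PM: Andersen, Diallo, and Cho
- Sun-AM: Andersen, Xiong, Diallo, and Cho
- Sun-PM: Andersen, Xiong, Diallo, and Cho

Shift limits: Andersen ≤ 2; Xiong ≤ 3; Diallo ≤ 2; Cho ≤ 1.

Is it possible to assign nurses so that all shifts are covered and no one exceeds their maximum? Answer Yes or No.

No

Total capacity is 2+3+2+1 = 8 but 9 worker-slots are needed — infeasible.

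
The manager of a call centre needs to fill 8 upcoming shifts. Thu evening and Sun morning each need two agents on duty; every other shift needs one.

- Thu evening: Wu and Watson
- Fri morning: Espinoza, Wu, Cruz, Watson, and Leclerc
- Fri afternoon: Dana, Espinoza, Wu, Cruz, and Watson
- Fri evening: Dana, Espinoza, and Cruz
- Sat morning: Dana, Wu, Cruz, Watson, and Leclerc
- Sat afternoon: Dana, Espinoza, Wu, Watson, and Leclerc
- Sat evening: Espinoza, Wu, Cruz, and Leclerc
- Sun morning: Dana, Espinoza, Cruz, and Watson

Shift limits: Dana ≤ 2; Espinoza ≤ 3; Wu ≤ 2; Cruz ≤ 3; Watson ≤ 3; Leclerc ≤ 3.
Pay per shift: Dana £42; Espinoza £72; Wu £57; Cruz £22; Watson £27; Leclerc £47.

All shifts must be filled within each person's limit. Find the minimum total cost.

Thu evening can only be covered by Wu and Watson, so that assignment is forced.
Picking the cheapest available agent for each shift independently would cost £270, but that ignores the shift limits.
An optimal schedule: Thu evening→Watson+Wu, Fri morning→Cruz, Fri afternoon→Watson, Fri evening→Cruz, Sat morning→Dana, Sat afternoon→Leclerc, Sat evening→Cruz, Sun morning→Watson+Dana.
Total: 27 + 57 + 22 + 27 + 22 + 42 + 47 + 22 + 27 + 42 = £335.

£335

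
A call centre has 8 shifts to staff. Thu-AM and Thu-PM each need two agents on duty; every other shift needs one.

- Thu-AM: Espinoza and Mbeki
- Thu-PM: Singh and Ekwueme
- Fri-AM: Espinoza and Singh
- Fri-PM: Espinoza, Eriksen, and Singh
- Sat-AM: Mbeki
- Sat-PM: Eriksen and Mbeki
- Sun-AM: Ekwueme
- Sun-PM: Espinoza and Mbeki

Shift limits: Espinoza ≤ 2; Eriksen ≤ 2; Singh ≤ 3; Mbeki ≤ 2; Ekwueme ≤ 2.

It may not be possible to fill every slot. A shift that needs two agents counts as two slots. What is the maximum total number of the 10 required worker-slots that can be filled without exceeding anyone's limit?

10

Total capacity across all agents is 2+2+3+2+2 = 11, and 10 slots are needed, so at most 10 can be filled.
An assignment achieving 10: Thu-AM→Espinoza+Mbeki, Thu-PM→Singh+Ekwueme, Fri-AM→Singh, Fri-PM→Eriksen, Sat-AM→Mbeki, Sat-PM→Eriksen, Sun-AM→Ekwueme, Sun-PM→Espinoza.
Loads: Espinoza 2/2, Eriksen 2/2, Singh 2/3, Mbeki 2/2, Ekwueme 2/2.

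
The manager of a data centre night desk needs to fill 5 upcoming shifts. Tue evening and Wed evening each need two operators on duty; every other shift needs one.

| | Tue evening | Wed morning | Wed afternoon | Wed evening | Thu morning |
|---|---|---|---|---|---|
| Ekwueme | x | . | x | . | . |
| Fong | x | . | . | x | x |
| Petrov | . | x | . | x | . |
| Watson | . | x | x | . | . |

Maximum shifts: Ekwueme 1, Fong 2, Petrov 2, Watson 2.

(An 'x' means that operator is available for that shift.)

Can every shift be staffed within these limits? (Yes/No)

Total capacity is 7 and 7 slots are needed, so capacity alone doesn't rule it out.
Shifts {Tue evening, Wed evening, Thu morning} need 5 worker-slots in total, but the operators available for any of those shifts (Ekwueme, Fong, and Petrov) can supply at most 4 among them. So no valid schedule exists.

No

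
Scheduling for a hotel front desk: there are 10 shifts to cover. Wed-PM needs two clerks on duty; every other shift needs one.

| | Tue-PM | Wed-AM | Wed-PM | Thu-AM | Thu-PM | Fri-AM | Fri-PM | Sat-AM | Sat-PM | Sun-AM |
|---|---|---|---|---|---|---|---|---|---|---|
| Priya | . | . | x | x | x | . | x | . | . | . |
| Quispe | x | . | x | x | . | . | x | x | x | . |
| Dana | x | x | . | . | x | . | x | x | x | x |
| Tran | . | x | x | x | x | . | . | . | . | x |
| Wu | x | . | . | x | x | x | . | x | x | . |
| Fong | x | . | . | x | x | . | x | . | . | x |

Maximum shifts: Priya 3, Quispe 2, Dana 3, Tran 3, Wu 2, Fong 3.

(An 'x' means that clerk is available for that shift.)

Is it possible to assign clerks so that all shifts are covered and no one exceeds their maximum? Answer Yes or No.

Fri-AM can only be covered by Wu, so that assignment is forced.
One valid schedule: Tue-PM→Wu, Wed-AM→Dana, Wed-PM→Priya+Quispe, Thu-AM→Priya, Thu-PM→Tran, Fri-AM→Wu, Fri-PM→Priya, Sat-AM→Quispe, Sat-PM→Dana, Sun-AM→Dana.
Loads: Priya 3/3, Quispe 2/2, Dana 3/3, Tran 1/3, Wu 2/2, Fong 0/3 — all within limits.

Yes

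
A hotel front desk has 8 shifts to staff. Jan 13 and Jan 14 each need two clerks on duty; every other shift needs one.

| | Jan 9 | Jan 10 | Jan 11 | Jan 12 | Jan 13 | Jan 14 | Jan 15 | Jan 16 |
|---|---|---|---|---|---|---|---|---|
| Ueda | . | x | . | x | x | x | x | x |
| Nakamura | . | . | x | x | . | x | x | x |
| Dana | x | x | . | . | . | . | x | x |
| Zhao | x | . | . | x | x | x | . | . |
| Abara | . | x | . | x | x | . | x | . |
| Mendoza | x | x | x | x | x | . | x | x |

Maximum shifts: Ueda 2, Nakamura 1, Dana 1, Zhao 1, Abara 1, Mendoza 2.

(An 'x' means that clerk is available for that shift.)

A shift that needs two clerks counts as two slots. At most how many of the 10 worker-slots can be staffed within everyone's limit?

Total capacity across all clerks is 2+1+1+1+1+2 = 8, and 10 slots are needed, so at most 8 can be filled.
An assignment achieving 8: Jan 9→Dana, Jan 10→Ueda, Jan 11→Nakamura, Jan 13→Abara+Mendoza, Jan 14→Ueda+Zhao, Jan 16→Mendoza.
Loads: Ueda 2/2, Nakamura 1/1, Dana 1/1, Zhao 1/1, Abara 1/1, Mendoza 2/2.

8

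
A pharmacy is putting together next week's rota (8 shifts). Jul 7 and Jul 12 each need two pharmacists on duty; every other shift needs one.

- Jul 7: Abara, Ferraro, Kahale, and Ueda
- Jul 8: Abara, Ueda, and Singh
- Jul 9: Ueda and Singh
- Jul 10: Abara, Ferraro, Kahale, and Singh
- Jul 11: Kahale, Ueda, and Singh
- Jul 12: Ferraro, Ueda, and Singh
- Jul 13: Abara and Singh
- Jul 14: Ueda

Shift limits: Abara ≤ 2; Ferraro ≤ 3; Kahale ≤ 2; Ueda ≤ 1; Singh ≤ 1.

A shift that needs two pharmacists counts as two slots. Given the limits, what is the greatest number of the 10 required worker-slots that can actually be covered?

9

Total capacity across all pharmacists is 2+3+2+1+1 = 9, and 10 slots are needed, so at most 9 can be filled.
An assignment achieving 9: Jul 7→Ferraro+Kahale, Jul 8→Abara, Jul 9→Singh, Jul 10→Ferraro, Jul 11→Kahale, Jul 12→Ferraro, Jul 13→Abara, Jul 14→Ueda.
Loads: Abara 2/2, Ferraro 3/3, Kahale 2/2, Ueda 1/1, Singh 1/1.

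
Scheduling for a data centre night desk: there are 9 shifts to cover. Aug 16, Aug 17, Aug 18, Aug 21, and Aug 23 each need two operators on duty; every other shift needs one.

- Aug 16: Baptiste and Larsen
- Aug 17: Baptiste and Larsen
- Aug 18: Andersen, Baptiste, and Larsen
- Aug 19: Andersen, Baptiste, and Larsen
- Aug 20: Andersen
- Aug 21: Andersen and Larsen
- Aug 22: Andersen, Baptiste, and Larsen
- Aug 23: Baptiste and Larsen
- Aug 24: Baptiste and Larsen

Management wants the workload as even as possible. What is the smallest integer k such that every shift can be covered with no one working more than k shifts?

With 3 operators and 14 worker-slots to fill, someone must work at least ⌈14/3⌉ = 5 shifts, so k ≥ 5.
k = 5 works: Aug 16→Baptiste+Larsen, Aug 17→Baptiste+Larsen, Aug 18→Andersen+Baptiste, Aug 19→Andersen, Aug 20→Andersen, Aug 21→Andersen+Larsen, Aug 22→Andersen, Aug 23→Baptiste+Larsen, Aug 24→Baptiste.
Loads: Andersen 5, Baptiste 5, Larsen 4 — all ≤ 5.

5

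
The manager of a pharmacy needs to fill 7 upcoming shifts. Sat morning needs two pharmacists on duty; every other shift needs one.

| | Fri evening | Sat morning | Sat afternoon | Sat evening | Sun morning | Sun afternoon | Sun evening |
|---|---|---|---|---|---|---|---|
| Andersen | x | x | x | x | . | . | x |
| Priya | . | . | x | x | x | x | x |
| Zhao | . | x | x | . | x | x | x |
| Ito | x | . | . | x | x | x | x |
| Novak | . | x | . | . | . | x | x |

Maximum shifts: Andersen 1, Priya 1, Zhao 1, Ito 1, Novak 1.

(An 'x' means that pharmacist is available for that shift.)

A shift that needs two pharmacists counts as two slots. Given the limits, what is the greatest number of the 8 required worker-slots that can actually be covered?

Total capacity across all pharmacists is 1+1+1+1+1 = 5, and 8 slots are needed, so at most 5 can be filled.
An assignment achieving 5: Fri evening→Andersen, Sat morning→Zhao+Novak, Sat afternoon→Priya, Sat evening→Ito.
Loads: Andersen 1/1, Priya 1/1, Zhao 1/1, Ito 1/1, Novak 1/1.

5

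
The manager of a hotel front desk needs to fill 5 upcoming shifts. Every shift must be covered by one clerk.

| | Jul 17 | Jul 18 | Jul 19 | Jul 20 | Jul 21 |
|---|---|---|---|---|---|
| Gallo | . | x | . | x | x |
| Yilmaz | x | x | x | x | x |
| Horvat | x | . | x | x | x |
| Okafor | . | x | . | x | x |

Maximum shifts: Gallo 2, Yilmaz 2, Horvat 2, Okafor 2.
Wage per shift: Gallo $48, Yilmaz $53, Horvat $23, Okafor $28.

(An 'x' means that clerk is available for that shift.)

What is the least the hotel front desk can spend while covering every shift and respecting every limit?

Picking the cheapest available clerk for each shift independently would cost $120, but that ignores the shift limits.
An optimal schedule: Jul 17→Horvat, Jul 18→Okafor, Jul 19→Horvat, Jul 20→Okafor, Jul 21→Gallo.
Total: 23 + 28 + 23 + 28 + 48 = $150.

$150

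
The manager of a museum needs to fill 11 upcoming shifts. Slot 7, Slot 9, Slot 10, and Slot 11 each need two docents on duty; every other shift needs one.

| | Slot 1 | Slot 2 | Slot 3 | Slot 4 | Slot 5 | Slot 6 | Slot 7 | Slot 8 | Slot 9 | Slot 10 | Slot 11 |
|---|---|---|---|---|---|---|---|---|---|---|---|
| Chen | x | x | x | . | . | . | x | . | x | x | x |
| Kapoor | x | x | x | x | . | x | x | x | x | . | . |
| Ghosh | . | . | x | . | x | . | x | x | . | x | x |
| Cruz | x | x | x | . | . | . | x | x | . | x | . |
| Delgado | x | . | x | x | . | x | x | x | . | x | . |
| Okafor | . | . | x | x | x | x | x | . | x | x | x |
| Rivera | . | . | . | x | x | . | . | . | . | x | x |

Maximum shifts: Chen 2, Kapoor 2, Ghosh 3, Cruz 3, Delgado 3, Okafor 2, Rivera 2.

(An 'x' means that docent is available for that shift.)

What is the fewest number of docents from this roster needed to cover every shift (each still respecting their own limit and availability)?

15 slots to fill and no one can take more than 3, so at least ⌈15/3⌉ = 5 docents are needed.
Any 5 docents together have capacity at most 3+3+3+2+2 = 13 < 15 slots, so 5 can never suffice.
Chen, Kapoor, Ghosh, Cruz, Delgado, and Okafor alone can cover everything: Slot 1→Cruz, Slot 2→Chen, Slot 3→Delgado, Slot 4→Kapoor, Slot 5→Ghosh, Slot 6→Kapoor, Slot 7→Cruz+Delgado, Slot 8→Ghosh, Slot 9→Chen+Okafor, Slot 10→Cruz+Delgado, Slot 11→Ghosh+Okafor.

6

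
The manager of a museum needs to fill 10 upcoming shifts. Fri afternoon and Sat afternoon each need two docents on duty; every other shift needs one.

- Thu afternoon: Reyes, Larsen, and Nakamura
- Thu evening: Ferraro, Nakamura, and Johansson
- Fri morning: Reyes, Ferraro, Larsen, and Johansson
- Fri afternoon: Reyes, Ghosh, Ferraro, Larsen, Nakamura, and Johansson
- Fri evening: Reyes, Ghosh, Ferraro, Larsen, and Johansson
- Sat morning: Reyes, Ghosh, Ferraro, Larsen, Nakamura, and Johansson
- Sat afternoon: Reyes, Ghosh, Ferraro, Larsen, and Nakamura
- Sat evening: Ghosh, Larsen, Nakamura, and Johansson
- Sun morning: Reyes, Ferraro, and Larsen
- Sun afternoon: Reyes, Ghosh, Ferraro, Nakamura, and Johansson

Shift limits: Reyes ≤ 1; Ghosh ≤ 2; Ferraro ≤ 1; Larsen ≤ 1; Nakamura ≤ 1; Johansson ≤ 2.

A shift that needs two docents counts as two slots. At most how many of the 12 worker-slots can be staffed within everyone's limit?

Total capacity across all docents is 1+2+1+1+1+2 = 8, and 12 slots are needed, so at most 8 can be filled.
An assignment achieving 8: Thu afternoon→Reyes, Thu evening→Ferraro, Fri morning→Johansson, Fri evening→Ghosh, Sat afternoon→Nakamura, Sat evening→Ghosh, Sun morning→Larsen, Sun afternoon→Johansson.
Loads: Reyes 1/1, Ghosh 2/2, Ferraro 1/1, Larsen 1/1, Nakamura 1/1, Johansson 2/2.

8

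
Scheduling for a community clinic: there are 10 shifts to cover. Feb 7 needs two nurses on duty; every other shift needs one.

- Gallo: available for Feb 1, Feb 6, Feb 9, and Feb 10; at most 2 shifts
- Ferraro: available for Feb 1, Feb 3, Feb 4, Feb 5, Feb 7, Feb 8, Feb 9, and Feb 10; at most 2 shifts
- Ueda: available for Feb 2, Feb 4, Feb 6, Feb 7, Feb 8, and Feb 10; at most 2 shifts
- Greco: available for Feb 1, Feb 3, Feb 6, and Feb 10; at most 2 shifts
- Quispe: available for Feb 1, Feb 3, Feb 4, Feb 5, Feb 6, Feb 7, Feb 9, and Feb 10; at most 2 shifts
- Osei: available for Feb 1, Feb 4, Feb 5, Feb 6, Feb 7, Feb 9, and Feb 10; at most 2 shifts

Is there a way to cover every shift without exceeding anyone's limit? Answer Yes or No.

Feb 2 can only be covered by Ueda, so that assignment is forced.
One valid schedule: Feb 1→Gallo, Feb 2→Ueda, Feb 3→Ferraro, Feb 4→Ueda, Feb 5→Quispe, Feb 6→Greco, Feb 7→Quispe+Osei, Feb 8→Ferraro, Feb 9→Gallo, Feb 10→Greco.
Loads: Gallo 2/2, Ferraro 2/2, Ueda 2/2, Greco 2/2, Quispe 2/2, Osei 1/2 — all within limits.

Yes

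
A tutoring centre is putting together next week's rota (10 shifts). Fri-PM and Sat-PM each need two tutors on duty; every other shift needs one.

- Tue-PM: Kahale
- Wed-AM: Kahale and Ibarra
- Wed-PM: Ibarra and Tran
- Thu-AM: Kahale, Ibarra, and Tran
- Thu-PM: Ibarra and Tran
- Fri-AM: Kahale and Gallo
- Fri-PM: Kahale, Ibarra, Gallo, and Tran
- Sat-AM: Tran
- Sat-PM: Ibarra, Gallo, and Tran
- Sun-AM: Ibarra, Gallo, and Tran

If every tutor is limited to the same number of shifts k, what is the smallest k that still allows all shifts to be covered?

3

With 4 tutors and 12 worker-slots to fill, someone must work at least ⌈12/4⌉ = 3 shifts, so k ≥ 3.
k = 3 works: Tue-PM→Kahale, Wed-AM→Kahale, Wed-PM→Ibarra, Thu-AM→Ibarra, Thu-PM→Ibarra, Fri-AM→Kahale, Fri-PM→Gallo+Tran, Sat-AM→Tran, Sat-PM→Gallo+Tran, Sun-AM→Gallo.
Loads: Kahale 3, Ibarra 3, Gallo 3, Tran 3 — all ≤ 3.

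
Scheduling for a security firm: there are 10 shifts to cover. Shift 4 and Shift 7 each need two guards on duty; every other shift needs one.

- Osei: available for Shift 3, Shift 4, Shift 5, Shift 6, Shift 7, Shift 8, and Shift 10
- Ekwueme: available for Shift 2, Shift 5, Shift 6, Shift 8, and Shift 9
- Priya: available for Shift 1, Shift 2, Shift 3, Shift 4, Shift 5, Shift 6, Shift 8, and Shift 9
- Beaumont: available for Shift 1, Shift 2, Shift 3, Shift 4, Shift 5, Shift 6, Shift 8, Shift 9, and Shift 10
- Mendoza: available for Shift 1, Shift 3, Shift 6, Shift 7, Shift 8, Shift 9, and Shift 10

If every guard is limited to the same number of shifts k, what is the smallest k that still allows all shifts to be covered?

With 5 guards and 12 worker-slots to fill, someone must work at least ⌈12/5⌉ = 3 shifts, so k ≥ 3.
k = 3 works: Shift 1→Priya, Shift 2→Ekwueme, Shift 3→Priya, Shift 4→Osei+Priya, Shift 5→Ekwueme, Shift 6→Beaumont, Shift 7→Osei+Mendoza, Shift 8→Beaumont, Shift 9→Ekwueme, Shift 10→Osei.
Loads: Osei 3, Ekwueme 3, Priya 3, Beaumont 2, Mendoza 1 — all ≤ 3.

3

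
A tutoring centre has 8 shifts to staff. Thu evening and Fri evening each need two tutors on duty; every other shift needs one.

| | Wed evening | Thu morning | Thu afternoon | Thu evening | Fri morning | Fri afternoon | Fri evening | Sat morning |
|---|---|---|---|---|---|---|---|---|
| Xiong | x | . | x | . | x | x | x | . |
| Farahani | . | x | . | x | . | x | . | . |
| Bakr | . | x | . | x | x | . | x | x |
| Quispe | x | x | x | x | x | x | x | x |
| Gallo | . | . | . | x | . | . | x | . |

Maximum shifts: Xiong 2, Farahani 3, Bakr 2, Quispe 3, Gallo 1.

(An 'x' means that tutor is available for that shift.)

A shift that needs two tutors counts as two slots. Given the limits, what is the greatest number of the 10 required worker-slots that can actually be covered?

Total capacity across all tutors is 2+3+2+3+1 = 11, and 10 slots are needed, so at most 10 can be filled.
An assignment achieving 10: Wed evening→Xiong, Thu morning→Farahani, Thu afternoon→Xiong, Thu evening→Farahani+Quispe, Fri morning→Bakr, Fri afternoon→Farahani, Fri evening→Quispe+Gallo, Sat morning→Bakr.
Loads: Xiong 2/2, Farahani 3/3, Bakr 2/2, Quispe 2/3, Gallo 1/1.

10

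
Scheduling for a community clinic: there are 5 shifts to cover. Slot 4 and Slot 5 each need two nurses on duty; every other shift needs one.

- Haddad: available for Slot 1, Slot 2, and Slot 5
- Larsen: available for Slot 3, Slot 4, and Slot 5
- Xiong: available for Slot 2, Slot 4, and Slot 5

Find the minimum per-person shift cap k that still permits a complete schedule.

With 3 nurses and 7 worker-slots to fill, someone must work at least ⌈7/3⌉ = 3 shifts, so k ≥ 3.
k = 3 works: Slot 1→Haddad, Slot 2→Haddad, Slot 3→Larsen, Slot 4→Larsen+Xiong, Slot 5→Haddad+Larsen.
Loads: Haddad 3, Larsen 3, Xiong 1 — all ≤ 3.

3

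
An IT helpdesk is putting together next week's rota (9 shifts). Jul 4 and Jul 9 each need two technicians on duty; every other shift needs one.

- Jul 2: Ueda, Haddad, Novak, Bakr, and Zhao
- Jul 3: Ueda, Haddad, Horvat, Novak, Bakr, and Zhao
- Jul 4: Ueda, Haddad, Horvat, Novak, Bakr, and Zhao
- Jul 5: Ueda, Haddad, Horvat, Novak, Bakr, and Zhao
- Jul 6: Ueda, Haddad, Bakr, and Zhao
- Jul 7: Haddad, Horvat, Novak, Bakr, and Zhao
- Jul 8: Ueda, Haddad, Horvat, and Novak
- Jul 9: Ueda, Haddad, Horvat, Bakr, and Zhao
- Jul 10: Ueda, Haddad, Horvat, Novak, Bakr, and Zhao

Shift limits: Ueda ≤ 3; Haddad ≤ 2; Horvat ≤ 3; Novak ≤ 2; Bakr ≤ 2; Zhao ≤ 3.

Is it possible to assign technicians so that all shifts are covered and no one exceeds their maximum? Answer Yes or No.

One valid schedule: Jul 2→Ueda, Jul 3→Haddad, Jul 4→Novak+Bakr, Jul 5→Horvat, Jul 6→Ueda, Jul 7→Haddad, Jul 8→Ueda, Jul 9→Horvat+Bakr, Jul 10→Horvat.
Loads: Ueda 3/3, Haddad 2/2, Horvat 3/3, Novak 1/2, Bakr 2/2, Zhao 0/3 — all within limits.

Yes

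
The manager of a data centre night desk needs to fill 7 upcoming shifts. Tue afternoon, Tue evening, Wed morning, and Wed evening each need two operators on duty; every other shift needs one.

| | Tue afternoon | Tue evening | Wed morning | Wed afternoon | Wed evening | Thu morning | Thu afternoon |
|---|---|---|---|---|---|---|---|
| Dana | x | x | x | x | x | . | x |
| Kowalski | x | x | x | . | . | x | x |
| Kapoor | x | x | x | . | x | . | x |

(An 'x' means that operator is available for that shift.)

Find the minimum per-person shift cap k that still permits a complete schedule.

With 3 operators and 11 worker-slots to fill, someone must work at least ⌈11/3⌉ = 4 shifts, so k ≥ 4.
k = 4 works: Tue afternoon→Dana+Kowalski, Tue evening→Dana+Kowalski, Wed morning→Kowalski+Kapoor, Wed afternoon→Dana, Wed evening→Dana+Kapoor, Thu morning→Kowalski, Thu afternoon→Kapoor.
Loads: Dana 4, Kowalski 4, Kapoor 3 — all ≤ 4.

4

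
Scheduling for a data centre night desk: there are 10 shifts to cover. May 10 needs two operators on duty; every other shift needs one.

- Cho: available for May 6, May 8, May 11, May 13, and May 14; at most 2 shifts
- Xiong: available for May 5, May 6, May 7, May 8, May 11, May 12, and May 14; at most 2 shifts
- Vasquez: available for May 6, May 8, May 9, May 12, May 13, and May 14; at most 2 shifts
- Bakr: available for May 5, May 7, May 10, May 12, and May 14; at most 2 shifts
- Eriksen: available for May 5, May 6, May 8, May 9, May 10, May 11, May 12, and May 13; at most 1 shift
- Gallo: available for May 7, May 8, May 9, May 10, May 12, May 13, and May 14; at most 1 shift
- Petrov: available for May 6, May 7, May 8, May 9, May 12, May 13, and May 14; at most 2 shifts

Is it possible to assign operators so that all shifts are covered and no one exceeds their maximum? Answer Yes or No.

Yes

One valid schedule: May 5→Xiong, May 6→Cho, May 7→Xiong, May 8→Gallo, May 9→Vasquez, May 10→Bakr+Eriksen, May 11→Cho, May 12→Bakr, May 13→Vasquez, May 14→Petrov.
Loads: Cho 2/2, Xiong 2/2, Vasquez 2/2, Bakr 2/2, Eriksen 1/1, Gallo 1/1, Petrov 1/2 — all within limits.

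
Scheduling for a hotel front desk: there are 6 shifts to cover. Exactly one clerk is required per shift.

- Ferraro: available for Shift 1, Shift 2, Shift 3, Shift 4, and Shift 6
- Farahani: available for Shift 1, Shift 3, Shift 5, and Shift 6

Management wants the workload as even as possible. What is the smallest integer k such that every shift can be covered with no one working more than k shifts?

3

With 2 clerks and 6 worker-slots to fill, someone must work at least ⌈6/2⌉ = 3 shifts, so k ≥ 3.
k = 3 works: Shift 1→Ferraro, Shift 2→Ferraro, Shift 3→Farahani, Shift 4→Ferraro, Shift 5→Farahani, Shift 6→Farahani.
Loads: Ferraro 3, Farahani 3 — all ≤ 3.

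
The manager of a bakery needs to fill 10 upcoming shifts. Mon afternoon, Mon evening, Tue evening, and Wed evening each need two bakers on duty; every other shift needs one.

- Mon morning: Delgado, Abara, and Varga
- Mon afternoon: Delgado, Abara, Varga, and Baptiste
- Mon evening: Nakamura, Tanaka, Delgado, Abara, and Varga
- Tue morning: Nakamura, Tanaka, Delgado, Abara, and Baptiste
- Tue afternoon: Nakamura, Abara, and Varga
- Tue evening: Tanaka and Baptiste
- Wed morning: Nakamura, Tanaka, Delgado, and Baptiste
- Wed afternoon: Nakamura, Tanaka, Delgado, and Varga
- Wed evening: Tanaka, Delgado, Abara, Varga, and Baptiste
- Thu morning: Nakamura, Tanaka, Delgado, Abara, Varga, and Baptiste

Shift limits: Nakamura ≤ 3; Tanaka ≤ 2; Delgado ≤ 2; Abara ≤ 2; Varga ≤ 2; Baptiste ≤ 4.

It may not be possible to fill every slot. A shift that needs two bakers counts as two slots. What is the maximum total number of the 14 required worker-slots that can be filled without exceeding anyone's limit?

14

Total capacity across all bakers is 3+2+2+2+2+4 = 15, and 14 slots are needed, so at most 14 can be filled.
An assignment achieving 14: Mon morning→Delgado, Mon afternoon→Delgado+Abara, Mon evening→Tanaka+Abara, Tue morning→Baptiste, Tue afternoon→Nakamura, Tue evening→Tanaka+Baptiste, Wed morning→Nakamura, Wed afternoon→Nakamura, Wed evening→Varga+Baptiste, Thu morning→Varga.
Loads: Nakamura 3/3, Tanaka 2/2, Delgado 2/2, Abara 2/2, Varga 2/2, Baptiste 3/4.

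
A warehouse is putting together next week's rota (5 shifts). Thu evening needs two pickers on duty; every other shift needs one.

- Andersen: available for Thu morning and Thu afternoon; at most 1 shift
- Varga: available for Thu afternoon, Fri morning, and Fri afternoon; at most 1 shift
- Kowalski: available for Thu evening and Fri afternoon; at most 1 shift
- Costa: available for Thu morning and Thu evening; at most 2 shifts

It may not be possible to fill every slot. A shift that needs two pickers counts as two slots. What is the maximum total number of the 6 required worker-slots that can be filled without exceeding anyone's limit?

Total capacity across all pickers is 1+1+1+2 = 5, and 6 slots are needed, so at most 5 can be filled.
An assignment achieving 5: Thu morning→Costa, Thu afternoon→Andersen, Thu evening→Kowalski+Costa, Fri morning→Varga.
Loads: Andersen 1/1, Varga 1/1, Kowalski 1/1, Costa 2/2.

5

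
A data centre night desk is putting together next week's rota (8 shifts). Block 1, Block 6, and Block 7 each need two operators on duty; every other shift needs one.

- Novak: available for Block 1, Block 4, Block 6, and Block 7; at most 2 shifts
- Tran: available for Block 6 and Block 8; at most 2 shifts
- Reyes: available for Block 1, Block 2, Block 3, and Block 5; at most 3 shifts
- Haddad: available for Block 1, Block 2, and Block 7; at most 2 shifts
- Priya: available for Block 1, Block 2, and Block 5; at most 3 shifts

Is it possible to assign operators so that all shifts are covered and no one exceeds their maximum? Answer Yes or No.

Total capacity is 12 and 11 slots are needed, so capacity alone doesn't rule it out.
Shifts {Block 4, Block 6, Block 7} need 5 worker-slots in total, but the operators available for any of those shifts (Novak, Tran, and Haddad) can supply at most 4 among them. So no valid schedule exists.

No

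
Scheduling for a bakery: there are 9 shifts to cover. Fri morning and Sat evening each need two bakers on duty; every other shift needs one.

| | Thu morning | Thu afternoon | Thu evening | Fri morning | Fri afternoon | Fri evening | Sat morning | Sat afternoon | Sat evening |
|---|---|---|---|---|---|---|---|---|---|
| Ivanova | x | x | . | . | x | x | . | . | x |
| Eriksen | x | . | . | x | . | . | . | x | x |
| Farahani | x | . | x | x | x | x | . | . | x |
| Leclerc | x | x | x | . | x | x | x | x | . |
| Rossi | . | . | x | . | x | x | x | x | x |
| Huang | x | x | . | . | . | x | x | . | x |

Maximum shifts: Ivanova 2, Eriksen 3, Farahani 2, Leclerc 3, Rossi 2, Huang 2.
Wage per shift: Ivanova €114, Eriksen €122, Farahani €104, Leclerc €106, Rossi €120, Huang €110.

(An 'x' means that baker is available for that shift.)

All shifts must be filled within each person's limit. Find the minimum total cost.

€1216

Fri morning can only be covered by Eriksen and Farahani, so that assignment is forced.
Picking the cheapest available baker for each shift independently would cost €1174, but that ignores the shift limits.
An optimal schedule: Thu morning→Huang, Thu afternoon→Leclerc, Thu evening→Farahani, Fri morning→Farahani+Eriksen, Fri afternoon→Ivanova, Fri evening→Huang, Sat morning→Leclerc, Sat afternoon→Leclerc, Sat evening→Ivanova+Rossi.
Total: 110 + 106 + 104 + 104 + 122 + 114 + 110 + 106 + 106 + 114 + 120 = €1216.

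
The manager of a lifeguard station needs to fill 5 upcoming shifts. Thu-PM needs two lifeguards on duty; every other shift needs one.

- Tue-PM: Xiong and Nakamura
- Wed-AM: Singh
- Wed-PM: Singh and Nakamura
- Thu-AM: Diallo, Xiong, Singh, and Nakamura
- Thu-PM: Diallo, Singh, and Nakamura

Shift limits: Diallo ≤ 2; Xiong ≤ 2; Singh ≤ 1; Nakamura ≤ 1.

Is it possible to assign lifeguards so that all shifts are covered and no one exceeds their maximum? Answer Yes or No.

No

Total capacity is 6 and 6 slots are needed, so capacity alone doesn't rule it out.
Shifts {Wed-AM, Wed-PM, Thu-PM} need 4 worker-slots in total, but the lifeguards available for any of those shifts (Diallo, Singh, and Nakamura) can supply at most 3 among them. So no valid schedule exists.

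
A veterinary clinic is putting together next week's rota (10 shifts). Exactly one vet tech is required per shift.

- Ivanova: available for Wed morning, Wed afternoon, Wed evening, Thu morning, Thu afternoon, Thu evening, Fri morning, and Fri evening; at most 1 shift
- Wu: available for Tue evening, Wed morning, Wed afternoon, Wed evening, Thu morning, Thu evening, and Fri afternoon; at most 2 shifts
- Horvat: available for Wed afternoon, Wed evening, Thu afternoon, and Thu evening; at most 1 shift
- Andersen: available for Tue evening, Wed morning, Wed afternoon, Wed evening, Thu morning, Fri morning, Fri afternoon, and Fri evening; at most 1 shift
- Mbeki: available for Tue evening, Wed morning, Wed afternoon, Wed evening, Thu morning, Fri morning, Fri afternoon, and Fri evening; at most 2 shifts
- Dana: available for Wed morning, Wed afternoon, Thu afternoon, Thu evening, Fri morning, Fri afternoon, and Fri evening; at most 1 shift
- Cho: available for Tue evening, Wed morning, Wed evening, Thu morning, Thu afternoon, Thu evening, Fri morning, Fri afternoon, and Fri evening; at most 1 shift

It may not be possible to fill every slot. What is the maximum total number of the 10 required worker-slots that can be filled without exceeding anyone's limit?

9

Total capacity across all vet techs is 1+2+1+1+2+1+1 = 9, and 10 slots are needed, so at most 9 can be filled.
An assignment achieving 9: Tue evening→Wu, Wed morning→Dana, Wed evening→Cho, Thu morning→Wu, Thu afternoon→Ivanova, Thu evening→Horvat, Fri morning→Andersen, Fri afternoon→Mbeki, Fri evening→Mbeki.
Loads: Ivanova 1/1, Wu 2/2, Horvat 1/1, Andersen 1/1, Mbeki 2/2, Dana 1/1, Cho 1/1.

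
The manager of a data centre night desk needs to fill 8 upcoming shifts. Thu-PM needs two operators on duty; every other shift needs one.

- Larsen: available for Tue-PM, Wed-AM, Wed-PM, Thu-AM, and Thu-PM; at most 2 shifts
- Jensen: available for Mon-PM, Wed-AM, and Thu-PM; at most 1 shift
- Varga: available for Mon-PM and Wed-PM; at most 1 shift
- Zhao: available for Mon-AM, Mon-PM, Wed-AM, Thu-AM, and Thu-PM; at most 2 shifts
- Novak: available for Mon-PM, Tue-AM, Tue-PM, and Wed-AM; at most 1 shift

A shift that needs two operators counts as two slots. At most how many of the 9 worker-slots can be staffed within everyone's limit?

7

Total capacity across all operators is 2+1+1+2+1 = 7, and 9 slots are needed, so at most 7 can be filled.
An assignment achieving 7: Mon-AM→Zhao, Mon-PM→Varga, Tue-AM→Novak, Tue-PM→Larsen, Wed-PM→Larsen, Thu-AM→Zhao, Thu-PM→Jensen.
Loads: Larsen 2/2, Jensen 1/1, Varga 1/1, Zhao 2/2, Novak 1/1.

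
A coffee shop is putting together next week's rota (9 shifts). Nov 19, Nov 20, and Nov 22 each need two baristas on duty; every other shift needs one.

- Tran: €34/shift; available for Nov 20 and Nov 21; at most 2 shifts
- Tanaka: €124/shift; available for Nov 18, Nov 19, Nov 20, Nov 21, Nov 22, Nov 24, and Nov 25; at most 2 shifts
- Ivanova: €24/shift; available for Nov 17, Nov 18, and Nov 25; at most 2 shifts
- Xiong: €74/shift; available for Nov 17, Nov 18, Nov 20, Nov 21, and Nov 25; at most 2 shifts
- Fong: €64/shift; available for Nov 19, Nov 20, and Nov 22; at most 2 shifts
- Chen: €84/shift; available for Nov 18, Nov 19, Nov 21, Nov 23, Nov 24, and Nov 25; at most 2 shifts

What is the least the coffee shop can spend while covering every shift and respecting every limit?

€808

Nov 22 can only be covered by Tanaka and Fong, so that assignment is forced.
Nov 23 can only be covered by Chen, so that assignment is forced.
Picking the cheapest available barista for each shift independently would cost €708, but that ignores the shift limits.
An optimal schedule: Nov 17→Ivanova, Nov 18→Ivanova, Nov 19→Fong+Chen, Nov 20→Tran+Xiong, Nov 21→Tran, Nov 22→Tanaka+Fong, Nov 23→Chen, Nov 24→Tanaka, Nov 25→Xiong.
Total: 24 + 24 + 64 + 84 + 34 + 74 + 34 + 124 + 64 + 84 + 124 + 74 = €808.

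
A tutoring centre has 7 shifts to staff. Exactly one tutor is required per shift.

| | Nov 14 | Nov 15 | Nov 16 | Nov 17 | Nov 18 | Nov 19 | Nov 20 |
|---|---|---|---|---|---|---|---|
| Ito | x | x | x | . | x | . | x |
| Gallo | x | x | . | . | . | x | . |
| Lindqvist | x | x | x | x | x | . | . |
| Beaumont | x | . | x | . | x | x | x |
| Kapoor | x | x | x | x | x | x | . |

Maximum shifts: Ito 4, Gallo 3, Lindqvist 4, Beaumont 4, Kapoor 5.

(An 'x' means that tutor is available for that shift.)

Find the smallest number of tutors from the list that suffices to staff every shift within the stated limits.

7 slots to fill and no one can take more than 5, so at least ⌈7/5⌉ = 2 tutors are needed.
Ito and Kapoor alone can cover everything: Nov 14→Ito, Nov 15→Ito, Nov 16→Ito, Nov 17→Kapoor, Nov 18→Kapoor, Nov 19→Kapoor, Nov 20→Ito.

2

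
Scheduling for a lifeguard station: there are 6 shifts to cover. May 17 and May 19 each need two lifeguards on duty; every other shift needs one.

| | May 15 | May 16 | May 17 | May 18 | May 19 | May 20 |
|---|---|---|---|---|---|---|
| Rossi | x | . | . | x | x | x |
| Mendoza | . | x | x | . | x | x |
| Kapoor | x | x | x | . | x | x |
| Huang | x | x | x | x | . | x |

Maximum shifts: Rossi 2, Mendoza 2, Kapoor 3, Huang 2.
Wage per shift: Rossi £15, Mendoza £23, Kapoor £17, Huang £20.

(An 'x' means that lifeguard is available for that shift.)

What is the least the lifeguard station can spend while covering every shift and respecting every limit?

£144

Picking the cheapest available lifeguard for each shift independently would cost £131, but that ignores the shift limits.
An optimal schedule: May 15→Rossi, May 16→Kapoor, May 17→Kapoor+Huang, May 18→Rossi, May 19→Kapoor+Mendoza, May 20→Huang.
Total: 15 + 17 + 17 + 20 + 15 + 17 + 23 + 20 = £144.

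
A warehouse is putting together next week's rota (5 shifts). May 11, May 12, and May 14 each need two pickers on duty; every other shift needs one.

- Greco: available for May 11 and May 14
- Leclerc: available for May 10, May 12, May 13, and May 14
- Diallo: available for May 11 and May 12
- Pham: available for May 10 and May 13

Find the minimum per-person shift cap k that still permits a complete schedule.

With 4 pickers and 8 worker-slots to fill, someone must work at least ⌈8/4⌉ = 2 shifts, so k ≥ 2.
k = 2 works: May 10→Pham, May 11→Greco+Diallo, May 12→Leclerc+Diallo, May 13→Pham, May 14→Greco+Leclerc.
Loads: Greco 2, Leclerc 2, Diallo 2, Pham 2 — all ≤ 2.

2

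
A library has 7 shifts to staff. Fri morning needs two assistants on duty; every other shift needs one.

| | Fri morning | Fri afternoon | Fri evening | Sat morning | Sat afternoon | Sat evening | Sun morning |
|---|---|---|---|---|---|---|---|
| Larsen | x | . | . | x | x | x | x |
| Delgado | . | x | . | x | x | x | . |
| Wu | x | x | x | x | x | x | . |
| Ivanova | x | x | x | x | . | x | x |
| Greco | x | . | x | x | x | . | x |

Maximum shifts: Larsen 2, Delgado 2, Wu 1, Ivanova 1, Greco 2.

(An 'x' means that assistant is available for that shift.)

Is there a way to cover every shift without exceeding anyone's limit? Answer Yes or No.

Yes

One valid schedule: Fri morning→Ivanova+Greco, Fri afternoon→Delgado, Fri evening→Wu, Sat morning→Greco, Sat afternoon→Larsen, Sat evening→Delgado, Sun morning→Larsen.
Loads: Larsen 2/2, Delgado 2/2, Wu 1/1, Ivanova 1/1, Greco 2/2 — all within limits.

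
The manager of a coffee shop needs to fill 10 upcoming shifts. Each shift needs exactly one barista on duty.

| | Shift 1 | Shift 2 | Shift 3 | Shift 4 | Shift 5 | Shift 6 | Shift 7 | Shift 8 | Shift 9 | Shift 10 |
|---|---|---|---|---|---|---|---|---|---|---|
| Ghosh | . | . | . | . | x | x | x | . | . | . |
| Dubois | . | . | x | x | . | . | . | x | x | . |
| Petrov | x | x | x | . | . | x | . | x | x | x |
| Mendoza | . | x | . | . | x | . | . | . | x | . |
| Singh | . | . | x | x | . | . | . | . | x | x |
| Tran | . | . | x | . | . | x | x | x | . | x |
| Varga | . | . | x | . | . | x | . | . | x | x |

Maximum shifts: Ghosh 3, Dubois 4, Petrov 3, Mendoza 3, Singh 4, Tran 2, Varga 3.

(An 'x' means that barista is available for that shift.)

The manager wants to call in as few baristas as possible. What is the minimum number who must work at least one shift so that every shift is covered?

10 slots to fill and no one can take more than 4, so at least ⌈10/4⌉ = 3 baristas are needed.
Ghosh, Dubois, and Petrov alone can cover everything: Shift 1→Petrov, Shift 2→Petrov, Shift 3→Dubois, Shift 4→Dubois, Shift 5→Ghosh, Shift 6→Ghosh, Shift 7→Ghosh, Shift 8→Dubois, Shift 9→Dubois, Shift 10→Petrov.

3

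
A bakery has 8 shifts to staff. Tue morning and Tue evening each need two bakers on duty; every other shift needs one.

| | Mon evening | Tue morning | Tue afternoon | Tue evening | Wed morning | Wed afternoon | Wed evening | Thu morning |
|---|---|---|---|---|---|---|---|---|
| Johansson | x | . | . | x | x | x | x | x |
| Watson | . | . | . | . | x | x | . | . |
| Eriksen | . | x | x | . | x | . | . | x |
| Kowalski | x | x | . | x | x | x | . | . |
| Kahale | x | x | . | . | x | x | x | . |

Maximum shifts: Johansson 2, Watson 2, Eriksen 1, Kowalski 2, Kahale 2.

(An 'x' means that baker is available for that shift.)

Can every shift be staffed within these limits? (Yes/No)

No

Total capacity is 2+2+1+2+2 = 9 but 10 worker-slots are needed — infeasible.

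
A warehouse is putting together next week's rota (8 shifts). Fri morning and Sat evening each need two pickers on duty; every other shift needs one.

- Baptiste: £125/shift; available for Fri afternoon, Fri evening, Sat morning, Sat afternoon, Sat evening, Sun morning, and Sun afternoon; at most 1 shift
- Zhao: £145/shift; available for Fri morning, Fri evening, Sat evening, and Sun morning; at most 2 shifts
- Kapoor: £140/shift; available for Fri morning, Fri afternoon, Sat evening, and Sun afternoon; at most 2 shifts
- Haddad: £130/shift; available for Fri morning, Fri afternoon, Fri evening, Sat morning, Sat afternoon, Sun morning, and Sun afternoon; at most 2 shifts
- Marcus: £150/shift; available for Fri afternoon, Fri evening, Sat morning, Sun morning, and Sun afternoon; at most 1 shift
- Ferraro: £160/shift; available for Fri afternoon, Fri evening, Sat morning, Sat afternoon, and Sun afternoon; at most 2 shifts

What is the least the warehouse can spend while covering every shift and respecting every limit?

Picking the cheapest available picker for each shift independently would cost £1285, but that ignores the shift limits.
An optimal schedule: Fri morning→Zhao+Kapoor, Fri afternoon→Marcus, Fri evening→Ferraro, Sat morning→Haddad, Sat afternoon→Baptiste, Sat evening→Zhao+Kapoor, Sun morning→Haddad, Sun afternoon→Ferraro.
Total: 145 + 140 + 150 + 160 + 130 + 125 + 145 + 140 + 130 + 160 = £1425.

£1425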